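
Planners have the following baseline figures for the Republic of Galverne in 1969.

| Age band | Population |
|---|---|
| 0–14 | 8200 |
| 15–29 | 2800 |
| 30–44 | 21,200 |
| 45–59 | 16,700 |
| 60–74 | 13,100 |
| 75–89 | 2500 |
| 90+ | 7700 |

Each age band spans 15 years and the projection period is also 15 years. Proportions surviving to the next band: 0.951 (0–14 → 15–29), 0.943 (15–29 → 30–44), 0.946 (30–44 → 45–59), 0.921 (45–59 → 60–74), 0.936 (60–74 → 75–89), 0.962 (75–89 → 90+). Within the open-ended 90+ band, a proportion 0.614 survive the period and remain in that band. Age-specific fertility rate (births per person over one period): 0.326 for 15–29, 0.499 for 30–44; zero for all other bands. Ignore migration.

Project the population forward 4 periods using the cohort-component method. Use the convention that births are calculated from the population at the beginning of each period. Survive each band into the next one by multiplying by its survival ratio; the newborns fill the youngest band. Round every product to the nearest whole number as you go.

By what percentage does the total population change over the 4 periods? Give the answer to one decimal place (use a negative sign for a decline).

-8.3

Numbering the groups 1..7 from youngest to oldest:
Period 1.
Births: 2800 * 0.326 = 913, 21200 * 0.499 = 10579 — total 11492
Group 2: 8200 * 0.951 = 7798
Group 3: 2800 * 0.943 = 2640
Group 4: 21200 * 0.946 = 20055
Group 5: 16700 * 0.921 = 15381
Group 6: 13100 * 0.936 = 12262
Group 7: 2500 * 0.962 + 7700 * 0.614 = 2405 + 4728 = 7133
Giving 11492 / 7798 / 2640 / 20055 / 15381 / 12262 / 7133.
Period 2.
Births: 7798 * 0.326 = 2542, 2640 * 0.499 = 1317 — total 3859
Group 2: 11492 * 0.951 = 10929
Group 3: 7798 * 0.943 = 7354
Group 4: 2640 * 0.946 = 2497
Group 5: 20055 * 0.921 = 18471
Group 6: 15381 * 0.936 = 14397
Group 7: 12262 * 0.962 + 7133 * 0.614 = 11796 + 4380 = 16176
Giving 3859 / 10929 / 7354 / 2497 / 18471 / 14397 / 16176.
Period 3.
Births: 10929 * 0.326 = 3563, 7354 * 0.499 = 3670 — total 7233
Group 2: 3859 * 0.951 = 3670
Group 3: 10929 * 0.943 = 10306
Group 4: 7354 * 0.946 = 6957
Group 5: 2497 * 0.921 = 2300
Group 6: 18471 * 0.936 = 17289
Group 7: 14397 * 0.962 + 16176 * 0.614 = 13850 + 9932 = 23782
Giving 7233 / 3670 / 10306 / 6957 / 2300 / 17289 / 23782.
Period 4.
Births: 3670 * 0.326 = 1196, 10306 * 0.499 = 5143 — total 6339
Group 2: 7233 * 0.951 = 6879
Group 3: 3670 * 0.943 = 3461
Group 4: 10306 * 0.946 = 9749
Group 5: 6957 * 0.921 = 6407
Group 6: 2300 * 0.936 = 2153
Group 7: 17289 * 0.962 + 23782 * 0.614 = 16632 + 14602 = 31234
Giving 6339 / 6879 / 3461 / 9749 / 6407 / 2153 / 31234.
Total: 72200 → 66222; change = -5978; percentage change = -8.3%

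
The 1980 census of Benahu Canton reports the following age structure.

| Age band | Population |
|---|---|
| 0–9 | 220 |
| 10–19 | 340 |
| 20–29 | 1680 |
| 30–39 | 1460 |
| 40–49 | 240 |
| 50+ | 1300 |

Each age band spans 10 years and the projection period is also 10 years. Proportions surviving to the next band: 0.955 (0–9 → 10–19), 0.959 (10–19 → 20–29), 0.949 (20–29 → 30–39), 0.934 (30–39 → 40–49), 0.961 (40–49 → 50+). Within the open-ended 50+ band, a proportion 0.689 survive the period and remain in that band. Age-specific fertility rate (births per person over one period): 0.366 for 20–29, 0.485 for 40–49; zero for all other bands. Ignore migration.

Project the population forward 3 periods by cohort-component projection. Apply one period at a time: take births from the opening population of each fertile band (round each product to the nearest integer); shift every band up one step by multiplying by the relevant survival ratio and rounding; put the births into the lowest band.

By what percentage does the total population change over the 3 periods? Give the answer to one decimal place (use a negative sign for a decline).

6.1

[period 1]
Births: 1680 * 0.366 = 615, 240 * 0.485 = 116 — total 731
10–19: 220 * 0.955 = 210
20–29: 340 * 0.959 = 326
30–39: 1680 * 0.949 = 1594
40–49: 1460 * 0.934 = 1364
50+: 240 * 0.961 + 1300 * 0.689 = 231 + 896 = 1127
Population now: 0–9=731, 10–19=210, 20–29=326, 30–39=1594, 40–49=1364, 50+=1127
[period 2]
Births: 326 * 0.366 = 119, 1364 * 0.485 = 662 — total 781
10–19: 731 * 0.955 = 698
20–29: 210 * 0.959 = 201
30–39: 326 * 0.949 = 309
40–49: 1594 * 0.934 = 1489
50+: 1364 * 0.961 + 1127 * 0.689 = 1311 + 777 = 2088
Population now: 0–9=781, 10–19=698, 20–29=201, 30–39=309, 40–49=1489, 50+=2088
[period 3]
Births: 201 * 0.366 = 74, 1489 * 0.485 = 722 — total 796
10–19: 781 * 0.955 = 746
20–29: 698 * 0.959 = 669
30–39: 201 * 0.949 = 191
40–49: 309 * 0.934 = 289
50+: 1489 * 0.961 + 2088 * 0.689 = 1431 + 1439 = 2870
Population now: 0–9=796, 10–19=746, 20–29=669, 30–39=191, 40–49=289, 50+=2870
Total: 5240 → 5561; change = 321; percentage change = 6.1%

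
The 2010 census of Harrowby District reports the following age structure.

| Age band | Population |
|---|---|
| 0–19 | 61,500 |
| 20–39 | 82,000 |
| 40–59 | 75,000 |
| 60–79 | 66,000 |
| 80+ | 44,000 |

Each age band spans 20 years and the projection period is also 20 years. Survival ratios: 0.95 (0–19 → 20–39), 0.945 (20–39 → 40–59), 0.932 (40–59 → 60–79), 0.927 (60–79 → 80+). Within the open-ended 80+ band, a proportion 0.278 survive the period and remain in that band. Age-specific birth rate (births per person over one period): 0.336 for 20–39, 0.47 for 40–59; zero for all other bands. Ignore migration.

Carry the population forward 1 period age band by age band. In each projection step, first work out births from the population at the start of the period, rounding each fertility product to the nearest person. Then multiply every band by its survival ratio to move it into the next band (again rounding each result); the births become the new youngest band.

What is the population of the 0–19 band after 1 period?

Period 1:
Births: 82000 × 0.336 = 27552, 75000 × 0.47 = 35250 ⇒ total 62802
20–39: 61500 × 0.95 = 58425
40–59: 82000 × 0.945 = 77490
60–79: 75000 × 0.932 = 69900
80+: 66000 × 0.927 + 44000 × 0.278 = 61182 + 12232 = 73414
Giving 62802 / 58425 / 77490 / 69900 / 73414.

62802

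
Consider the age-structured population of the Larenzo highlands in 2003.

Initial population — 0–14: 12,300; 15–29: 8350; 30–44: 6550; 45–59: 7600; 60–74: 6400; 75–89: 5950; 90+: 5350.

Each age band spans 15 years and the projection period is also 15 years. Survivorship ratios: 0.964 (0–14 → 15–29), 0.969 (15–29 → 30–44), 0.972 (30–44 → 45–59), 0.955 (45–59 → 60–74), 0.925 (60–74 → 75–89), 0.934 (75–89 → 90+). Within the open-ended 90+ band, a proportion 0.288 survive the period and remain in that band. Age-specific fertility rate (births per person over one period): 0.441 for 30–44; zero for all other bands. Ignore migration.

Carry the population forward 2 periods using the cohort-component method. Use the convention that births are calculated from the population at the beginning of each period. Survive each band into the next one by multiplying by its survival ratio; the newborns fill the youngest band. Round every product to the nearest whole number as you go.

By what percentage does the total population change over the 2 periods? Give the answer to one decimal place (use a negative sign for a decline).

(Bands numbered youngest = 1 to oldest = 7.)
After projecting period 1:
Births: 6550 × 0.441 = 2889
Band 2: 12300 × 0.964 = 11857
Band 3: 8350 × 0.969 = 8091
Band 4: 6550 × 0.972 = 6367
Band 5: 7600 × 0.955 = 7258
Band 6: 6400 × 0.925 = 5920
Band 7: 5950 × 0.934 + 5350 × 0.288 = 5557 + 1541 = 7098
Population now: 0–14=2889, 15–29=11857, 30–44=8091, 45–59=6367, 60–74=7258, 75–89=5920, 90+=7098
After projecting period 2:
Births: 8091 × 0.441 = 3568
Band 2: 2889 × 0.964 = 2785
Band 3: 11857 × 0.969 = 11489
Band 4: 8091 × 0.972 = 7864
Band 5: 6367 × 0.955 = 6080
Band 6: 7258 × 0.925 = 6714
Band 7: 5920 × 0.934 + 7098 × 0.288 = 5529 + 2044 = 7573
Population now: 0–14=3568, 15–29=2785, 30–44=11489, 45–59=7864, 60–74=6080, 75–89=6714, 90+=7573
Total: 52500 → 46073; change = -6427; percentage change = -12.2%

-12.2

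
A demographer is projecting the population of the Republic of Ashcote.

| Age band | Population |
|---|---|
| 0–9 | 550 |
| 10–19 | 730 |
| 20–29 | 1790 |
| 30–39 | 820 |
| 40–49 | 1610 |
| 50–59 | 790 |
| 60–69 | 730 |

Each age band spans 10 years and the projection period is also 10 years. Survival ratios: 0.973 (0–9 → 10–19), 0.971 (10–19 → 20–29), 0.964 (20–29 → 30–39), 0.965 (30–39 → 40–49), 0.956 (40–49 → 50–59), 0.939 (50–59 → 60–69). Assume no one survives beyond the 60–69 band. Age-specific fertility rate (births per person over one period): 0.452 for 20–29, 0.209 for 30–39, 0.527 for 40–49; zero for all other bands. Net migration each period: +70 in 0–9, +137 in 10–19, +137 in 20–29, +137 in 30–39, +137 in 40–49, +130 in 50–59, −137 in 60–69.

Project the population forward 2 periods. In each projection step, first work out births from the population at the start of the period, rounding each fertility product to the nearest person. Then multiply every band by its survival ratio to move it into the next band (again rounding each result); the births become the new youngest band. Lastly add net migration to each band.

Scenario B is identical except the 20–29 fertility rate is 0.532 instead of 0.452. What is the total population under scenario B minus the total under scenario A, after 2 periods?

(Groups numbered youngest = 1 to oldest = 7.)
[period 1]
Births: 1790 × 0.452 = 809 ; 820 × 0.209 = 171 ; 1610 × 0.527 = 848 — total 1828
Group 2: 550 × 0.973 = 535
Group 3: 730 × 0.971 = 709
Group 4: 1790 × 0.964 = 1726
Group 5: 820 × 0.965 = 791
Group 6: 1610 × 0.956 = 1539
Group 7: 790 × 0.939 = 742
Net migration: Group 1 + 70 → 1898; Group 2 + 137 → 672; Group 3 + 137 → 846; Group 4 + 137 → 1863; Group 5 + 137 → 928; Group 6 + 130 → 1669; Group 7 − 137 → 605
Population now: 0–9=1898, 10–19=672, 20–29=846, 30–39=1863, 40–49=928, 50–59=1669, 60–69=605
[period 2]
Births: 846 × 0.452 = 382 ; 1863 × 0.209 = 389 ; 928 × 0.527 = 489 — total 1260
Group 2: 1898 × 0.973 = 1847
Group 3: 672 × 0.971 = 653
Group 4: 846 × 0.964 = 816
Group 5: 1863 × 0.965 = 1798
Group 6: 928 × 0.956 = 887
Group 7: 1669 × 0.939 = 1567
Net migration: Group 1 + 70 → 1330; Group 2 + 137 → 1984; Group 3 + 137 → 790; Group 4 + 137 → 953; Group 5 + 137 → 1935; Group 6 + 130 → 1017; Group 7 − 137 → 1430
Population now: 0–9=1330, 10–19=1984, 20–29=790, 30–39=953, 40–49=1935, 50–59=1017, 60–69=1430
Scenario A total after 2 periods: 9439
Scenario B projection —
[period 1]
Births: 1790 × 0.532 = 952 ; 820 × 0.209 = 171 ; 1610 × 0.527 = 848 — total 1971
Group 2: 550 × 0.973 = 535
Group 3: 730 × 0.971 = 709
Group 4: 1790 × 0.964 = 1726
Group 5: 820 × 0.965 = 791
Group 6: 1610 × 0.956 = 1539
Group 7: 790 × 0.939 = 742
Net migration: Group 1 + 70 → 2041; Group 2 + 137 → 672; Group 3 + 137 → 846; Group 4 + 137 → 1863; Group 5 + 137 → 928; Group 6 + 130 → 1669; Group 7 − 137 → 605
Population now: 0–9=2041, 10–19=672, 20–29=846, 30–39=1863, 40–49=928, 50–59=1669, 60–69=605
[period 2]
Births: 846 × 0.532 = 450 ; 1863 × 0.209 = 389 ; 928 × 0.527 = 489 — total 1328
Group 2: 2041 × 0.973 = 1986
Group 3: 672 × 0.971 = 653
Group 4: 846 × 0.964 = 816
Group 5: 1863 × 0.965 = 1798
Group 6: 928 × 0.956 = 887
Group 7: 1669 × 0.939 = 1567
Net migration: Group 1 + 70 → 1398; Group 2 + 137 → 2123; Group 3 + 137 → 790; Group 4 + 137 → 953; Group 5 + 137 → 1935; Group 6 + 130 → 1017; Group 7 − 137 → 1430
Population now: 0–9=1398, 10–19=2123, 20–29=790, 30–39=953, 40–49=1935, 50–59=1017, 60–69=1430
Scenario B total after 2 periods: 9646
Difference B − A = 9646 − 9439 = 207

207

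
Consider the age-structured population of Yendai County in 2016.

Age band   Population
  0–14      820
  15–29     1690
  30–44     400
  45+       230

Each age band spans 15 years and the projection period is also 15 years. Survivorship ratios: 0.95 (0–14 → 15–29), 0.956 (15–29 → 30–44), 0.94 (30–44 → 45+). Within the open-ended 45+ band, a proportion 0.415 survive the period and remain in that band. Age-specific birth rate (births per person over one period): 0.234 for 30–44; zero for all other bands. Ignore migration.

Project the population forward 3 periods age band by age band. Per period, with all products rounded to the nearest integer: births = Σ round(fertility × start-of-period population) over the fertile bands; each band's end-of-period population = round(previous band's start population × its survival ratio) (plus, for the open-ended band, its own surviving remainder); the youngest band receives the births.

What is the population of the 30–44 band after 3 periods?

(Groups numbered youngest = 1 to oldest = 4.)
— Period 1 —
Births: 400 × 0.234 = 94
Group 2: 820 × 0.95 = 779
Group 3: 1690 × 0.956 = 1616
Group 4: 400 × 0.94 + 230 × 0.415 = 376 + 95 = 471
Giving 94 / 779 / 1616 / 471.
— Period 2 —
Births: 1616 × 0.234 = 378
Group 2: 94 × 0.95 = 89
Group 3: 779 × 0.956 = 745
Group 4: 1616 × 0.94 + 471 × 0.415 = 1519 + 195 = 1714
Giving 378 / 89 / 745 / 1714.
— Period 3 —
Births: 745 × 0.234 = 174
Group 2: 378 × 0.95 = 359
Group 3: 89 × 0.956 = 85
Group 4: 745 × 0.94 + 1714 × 0.415 = 700 + 711 = 1411
Giving 174 / 359 / 85 / 1411.

85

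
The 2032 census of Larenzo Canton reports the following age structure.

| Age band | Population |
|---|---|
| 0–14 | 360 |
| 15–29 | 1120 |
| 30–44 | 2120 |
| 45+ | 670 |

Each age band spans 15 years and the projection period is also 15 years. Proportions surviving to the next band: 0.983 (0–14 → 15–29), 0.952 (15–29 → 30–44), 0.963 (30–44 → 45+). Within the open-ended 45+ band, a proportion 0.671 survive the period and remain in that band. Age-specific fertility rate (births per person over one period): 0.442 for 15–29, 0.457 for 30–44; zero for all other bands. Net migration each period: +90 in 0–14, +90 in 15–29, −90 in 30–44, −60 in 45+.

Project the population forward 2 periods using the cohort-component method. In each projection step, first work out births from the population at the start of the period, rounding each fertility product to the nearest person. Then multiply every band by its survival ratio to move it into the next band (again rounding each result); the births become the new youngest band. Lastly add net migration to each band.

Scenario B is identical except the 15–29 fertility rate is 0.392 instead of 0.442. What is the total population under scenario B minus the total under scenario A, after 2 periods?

Period 1.
Births: 1120 * 0.442 = 495  |  2120 * 0.457 = 969 — total 1464
15–29: 360 * 0.983 = 354
30–44: 1120 * 0.952 = 1066
45+: 2120 * 0.963 + 670 * 0.671 = 2042 + 450 = 2492
Net migration: 0–14 + 90 → 1554; 15–29 + 90 → 444; 30–44 − 90 → 976; 45+ − 60 → 2432
Giving 1554 / 444 / 976 / 2432.
Period 2.
Births: 444 * 0.442 = 196  |  976 * 0.457 = 446 — total 642
15–29: 1554 * 0.983 = 1528
30–44: 444 * 0.952 = 423
45+: 976 * 0.963 + 2432 * 0.671 = 940 + 1632 = 2572
Net migration: 0–14 + 90 → 732; 15–29 + 90 → 1618; 30–44 − 90 → 333; 45+ − 60 → 2512
Giving 732 / 1618 / 333 / 2512.
Scenario A total after 2 periods: 5195
Scenario B projection —
Period 1.
Births: 1120 * 0.392 = 439  |  2120 * 0.457 = 969 — total 1408
15–29: 360 * 0.983 = 354
30–44: 1120 * 0.952 = 1066
45+: 2120 * 0.963 + 670 * 0.671 = 2042 + 450 = 2492
Net migration: 0–14 + 90 → 1498; 15–29 + 90 → 444; 30–44 − 90 → 976; 45+ − 60 → 2432
Giving 1498 / 444 / 976 / 2432.
Period 2.
Births: 444 * 0.392 = 174  |  976 * 0.457 = 446 — total 620
15–29: 1498 * 0.983 = 1473
30–44: 444 * 0.952 = 423
45+: 976 * 0.963 + 2432 * 0.671 = 940 + 1632 = 2572
Net migration: 0–14 + 90 → 710; 15–29 + 90 → 1563; 30–44 − 90 → 333; 45+ − 60 → 2512
Giving 710 / 1563 / 333 / 2512.
Scenario B total after 2 periods: 5118
Difference B − A = 5118 − 5195 = -77

-77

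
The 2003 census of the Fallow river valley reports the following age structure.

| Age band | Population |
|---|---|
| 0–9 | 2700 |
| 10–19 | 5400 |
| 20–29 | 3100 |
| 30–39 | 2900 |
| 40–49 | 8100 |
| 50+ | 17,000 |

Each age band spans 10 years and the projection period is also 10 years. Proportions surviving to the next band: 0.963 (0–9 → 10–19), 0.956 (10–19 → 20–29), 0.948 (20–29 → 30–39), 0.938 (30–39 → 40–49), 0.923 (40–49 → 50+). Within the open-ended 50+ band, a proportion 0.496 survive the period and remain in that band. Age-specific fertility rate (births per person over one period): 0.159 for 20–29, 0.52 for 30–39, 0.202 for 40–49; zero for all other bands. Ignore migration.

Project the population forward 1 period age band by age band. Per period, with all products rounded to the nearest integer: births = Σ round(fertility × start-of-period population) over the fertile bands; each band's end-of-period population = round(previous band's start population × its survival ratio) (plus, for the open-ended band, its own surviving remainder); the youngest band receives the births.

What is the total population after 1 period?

32966

Numbering the bands 1..6 from youngest to oldest:
After projecting period 1:
Births: 3100 * 0.159 = 493  |  2900 * 0.52 = 1508  |  8100 * 0.202 = 1636 — total 3637
Band 2: 2700 * 0.963 = 2600
Band 3: 5400 * 0.956 = 5162
Band 4: 3100 * 0.948 = 2939
Band 5: 2900 * 0.938 = 2720
Band 6: 8100 * 0.923 + 17000 * 0.496 = 7476 + 8432 = 15908
Giving 3637 / 2600 / 5162 / 2939 / 2720 / 15908.
Total after period 1: 3637 + 2600 + 5162 + 2939 + 2720 + 15908 = 32966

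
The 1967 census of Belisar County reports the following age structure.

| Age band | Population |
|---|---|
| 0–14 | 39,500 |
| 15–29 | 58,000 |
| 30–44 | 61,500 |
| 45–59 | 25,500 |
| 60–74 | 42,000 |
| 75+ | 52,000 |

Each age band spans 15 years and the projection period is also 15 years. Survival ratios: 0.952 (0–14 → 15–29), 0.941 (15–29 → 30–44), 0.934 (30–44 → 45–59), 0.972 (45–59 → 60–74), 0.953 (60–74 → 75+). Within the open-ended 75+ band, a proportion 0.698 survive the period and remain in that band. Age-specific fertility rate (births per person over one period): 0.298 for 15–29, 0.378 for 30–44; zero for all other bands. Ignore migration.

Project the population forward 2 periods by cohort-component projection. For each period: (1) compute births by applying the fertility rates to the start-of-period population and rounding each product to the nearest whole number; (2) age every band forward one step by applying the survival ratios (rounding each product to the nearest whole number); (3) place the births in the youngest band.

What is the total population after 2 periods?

289510

[period 1]
Births: 58000 × 0.298 = 17284, 61500 × 0.378 = 23247 → 40531
15–29: 39500 × 0.952 = 37604
30–44: 58000 × 0.941 = 54578
45–59: 61500 × 0.934 = 57441
60–74: 25500 × 0.972 = 24786
75+: 42000 × 0.953 + 52000 × 0.698 = 40026 + 36296 = 76322
Population now: 0–14=40531, 15–29=37604, 30–44=54578, 45–59=57441, 60–74=24786, 75+=76322
[period 2]
Births: 37604 × 0.298 = 11206, 54578 × 0.378 = 20630 → 31836
15–29: 40531 × 0.952 = 38586
30–44: 37604 × 0.941 = 35385
45–59: 54578 × 0.934 = 50976
60–74: 57441 × 0.972 = 55833
75+: 24786 × 0.953 + 76322 × 0.698 = 23621 + 53273 = 76894
Population now: 0–14=31836, 15–29=38586, 30–44=35385, 45–59=50976, 60–74=55833, 75+=76894
Total after period 2: 31836 + 38586 + 35385 + 50976 + 55833 + 76894 = 289510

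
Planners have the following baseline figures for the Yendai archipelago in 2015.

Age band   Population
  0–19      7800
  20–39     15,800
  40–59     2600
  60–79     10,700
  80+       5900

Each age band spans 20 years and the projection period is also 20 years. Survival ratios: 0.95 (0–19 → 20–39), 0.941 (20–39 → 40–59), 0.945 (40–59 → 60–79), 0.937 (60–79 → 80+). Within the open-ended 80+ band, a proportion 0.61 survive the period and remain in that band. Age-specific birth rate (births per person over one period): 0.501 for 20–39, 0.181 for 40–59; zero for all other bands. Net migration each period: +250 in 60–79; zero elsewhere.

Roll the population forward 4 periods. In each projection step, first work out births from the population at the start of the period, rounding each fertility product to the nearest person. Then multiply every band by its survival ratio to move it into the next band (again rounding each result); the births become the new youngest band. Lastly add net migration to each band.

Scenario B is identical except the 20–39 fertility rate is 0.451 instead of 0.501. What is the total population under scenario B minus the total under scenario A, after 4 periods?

Let group 1 be 0–19 through group 5 = 80+.
Period 1:
Births: 15800 × 0.501 = 7916 ; 2600 × 0.181 = 471 → 8387
Group 2: 7800 × 0.95 = 7410
Group 3: 15800 × 0.941 = 14868
Group 4: 2600 × 0.945 = 2457
Group 5: 10700 × 0.937 + 5900 × 0.61 = 10026 + 3599 = 13625
Net migration: Group 4 + 250 → 2707
Population now: 0–19=8387, 20–39=7410, 40–59=14868, 60–79=2707, 80+=13625
Period 2:
Births: 7410 × 0.501 = 3712 ; 14868 × 0.181 = 2691 → 6403
Group 2: 8387 × 0.95 = 7968
Group 3: 7410 × 0.941 = 6973
Group 4: 14868 × 0.945 = 14050
Group 5: 2707 × 0.937 + 13625 × 0.61 = 2536 + 8311 = 10847
Net migration: Group 4 + 250 → 14300
Population now: 0–19=6403, 20–39=7968, 40–59=6973, 60–79=14300, 80+=10847
Period 3:
Births: 7968 × 0.501 = 3992 ; 6973 × 0.181 = 1262 → 5254
Group 2: 6403 × 0.95 = 6083
Group 3: 7968 × 0.941 = 7498
Group 4: 6973 × 0.945 = 6589
Group 5: 14300 × 0.937 + 10847 × 0.61 = 13399 + 6617 = 20016
Net migration: Group 4 + 250 → 6839
Population now: 0–19=5254, 20–39=6083, 40–59=7498, 60–79=6839, 80+=20016
Period 4:
Births: 6083 × 0.501 = 3048 ; 7498 × 0.181 = 1357 → 4405
Group 2: 5254 × 0.95 = 4991
Group 3: 6083 × 0.941 = 5724
Group 4: 7498 × 0.945 = 7086
Group 5: 6839 × 0.937 + 20016 × 0.61 = 6408 + 12210 = 18618
Net migration: Group 4 + 250 → 7336
Population now: 0–19=4405, 20–39=4991, 40–59=5724, 60–79=7336, 80+=18618
Scenario A total after 4 periods: 41074
Scenario B projection —
Period 1:
Births: 15800 × 0.451 = 7126 ; 2600 × 0.181 = 471 → 7597
Group 2: 7800 × 0.95 = 7410
Group 3: 15800 × 0.941 = 14868
Group 4: 2600 × 0.945 = 2457
Group 5: 10700 × 0.937 + 5900 × 0.61 = 10026 + 3599 = 13625
Net migration: Group 4 + 250 → 2707
Population now: 0–19=7597, 20–39=7410, 40–59=14868, 60–79=2707, 80+=13625
Period 2:
Births: 7410 × 0.451 = 3342 ; 14868 × 0.181 = 2691 → 6033
Group 2: 7597 × 0.95 = 7217
Group 3: 7410 × 0.941 = 6973
Group 4: 14868 × 0.945 = 14050
Group 5: 2707 × 0.937 + 13625 × 0.61 = 2536 + 8311 = 10847
Net migration: Group 4 + 250 → 14300
Population now: 0–19=6033, 20–39=7217, 40–59=6973, 60–79=14300, 80+=10847
Period 3:
Births: 7217 × 0.451 = 3255 ; 6973 × 0.181 = 1262 → 4517
Group 2: 6033 × 0.95 = 5731
Group 3: 7217 × 0.941 = 6791
Group 4: 6973 × 0.945 = 6589
Group 5: 14300 × 0.937 + 10847 × 0.61 = 13399 + 6617 = 20016
Net migration: Group 4 + 250 → 6839
Population now: 0–19=4517, 20–39=5731, 40–59=6791, 60–79=6839, 80+=20016
Period 4:
Births: 5731 × 0.451 = 2585 ; 6791 × 0.181 = 1229 → 3814
Group 2: 4517 × 0.95 = 4291
Group 3: 5731 × 0.941 = 5393
Group 4: 6791 × 0.945 = 6417
Group 5: 6839 × 0.937 + 20016 × 0.61 = 6408 + 12210 = 18618
Net migration: Group 4 + 250 → 6667
Population now: 0–19=3814, 20–39=4291, 40–59=5393, 60–79=6667, 80+=18618
Scenario B total after 4 periods: 38783
Difference B − A = 38783 − 41074 = -2291

-2291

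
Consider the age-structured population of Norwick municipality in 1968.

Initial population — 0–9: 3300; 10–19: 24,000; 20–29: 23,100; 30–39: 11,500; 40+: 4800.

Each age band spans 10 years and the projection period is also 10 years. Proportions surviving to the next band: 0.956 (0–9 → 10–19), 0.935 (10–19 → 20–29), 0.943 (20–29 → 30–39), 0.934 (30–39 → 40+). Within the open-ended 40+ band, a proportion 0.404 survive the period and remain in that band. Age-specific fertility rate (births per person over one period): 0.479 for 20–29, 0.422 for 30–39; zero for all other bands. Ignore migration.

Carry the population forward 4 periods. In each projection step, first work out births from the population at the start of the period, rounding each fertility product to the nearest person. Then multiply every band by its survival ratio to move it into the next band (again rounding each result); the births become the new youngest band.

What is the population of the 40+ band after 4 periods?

(Groups numbered youngest = 1 to oldest = 5.)
Period 1:
Births: 23100 × 0.479 = 11065  |  11500 × 0.422 = 4853 ⇒ total 15918
Group 2: 3300 × 0.956 = 3155
Group 3: 24000 × 0.935 = 22440
Group 4: 23100 × 0.943 = 21783
Group 5: 11500 × 0.934 + 4800 × 0.404 = 10741 + 1939 = 12680
Population now: 0–9=15918, 10–19=3155, 20–29=22440, 30–39=21783, 40+=12680
Period 2:
Births: 22440 × 0.479 = 10749  |  21783 × 0.422 = 9192 ⇒ total 19941
Group 2: 15918 × 0.956 = 15218
Group 3: 3155 × 0.935 = 2950
Group 4: 22440 × 0.943 = 21161
Group 5: 21783 × 0.934 + 12680 × 0.404 = 20345 + 5123 = 25468
Population now: 0–9=19941, 10–19=15218, 20–29=2950, 30–39=21161, 40+=25468
Period 3:
Births: 2950 × 0.479 = 1413  |  21161 × 0.422 = 8930 ⇒ total 10343
Group 2: 19941 × 0.956 = 19064
Group 3: 15218 × 0.935 = 14229
Group 4: 2950 × 0.943 = 2782
Group 5: 21161 × 0.934 + 25468 × 0.404 = 19764 + 10289 = 30053
Population now: 0–9=10343, 10–19=19064, 20–29=14229, 30–39=2782, 40+=30053
Period 4:
Births: 14229 × 0.479 = 6816  |  2782 × 0.422 = 1174 ⇒ total 7990
Group 2: 10343 × 0.956 = 9888
Group 3: 19064 × 0.935 = 17825
Group 4: 14229 × 0.943 = 13418
Group 5: 2782 × 0.934 + 30053 × 0.404 = 2598 + 12141 = 14739
Population now: 0–9=7990, 10–19=9888, 20–29=17825, 30–39=13418, 40+=14739

14739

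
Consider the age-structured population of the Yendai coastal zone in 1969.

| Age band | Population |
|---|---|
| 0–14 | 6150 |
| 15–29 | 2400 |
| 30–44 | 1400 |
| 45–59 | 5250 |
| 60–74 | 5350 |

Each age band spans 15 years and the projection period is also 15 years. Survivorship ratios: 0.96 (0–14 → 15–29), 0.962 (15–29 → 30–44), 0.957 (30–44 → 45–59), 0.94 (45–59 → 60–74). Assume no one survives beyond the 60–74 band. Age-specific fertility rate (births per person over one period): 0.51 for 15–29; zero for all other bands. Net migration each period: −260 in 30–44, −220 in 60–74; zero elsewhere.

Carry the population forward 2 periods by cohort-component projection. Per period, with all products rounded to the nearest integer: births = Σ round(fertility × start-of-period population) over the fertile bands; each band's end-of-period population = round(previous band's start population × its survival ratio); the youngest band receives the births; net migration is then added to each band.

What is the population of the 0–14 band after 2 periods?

3011

Period 1.
Births: 2400 * 0.51 = 1224
15–29: 6150 * 0.96 = 5904
30–44: 2400 * 0.962 = 2309
45–59: 1400 * 0.957 = 1340
60–74: 5250 * 0.94 = 4935
Net migration: 30–44 − 260 → 2049; 60–74 − 220 → 4715
End of period: [1224, 5904, 2049, 1340, 4715]
Period 2.
Births: 5904 * 0.51 = 3011
15–29: 1224 * 0.96 = 1175
30–44: 5904 * 0.962 = 5680
45–59: 2049 * 0.957 = 1961
60–74: 1340 * 0.94 = 1260
Net migration: 30–44 − 260 → 5420; 60–74 − 220 → 1040
End of period: [3011, 1175, 5420, 1961, 1040]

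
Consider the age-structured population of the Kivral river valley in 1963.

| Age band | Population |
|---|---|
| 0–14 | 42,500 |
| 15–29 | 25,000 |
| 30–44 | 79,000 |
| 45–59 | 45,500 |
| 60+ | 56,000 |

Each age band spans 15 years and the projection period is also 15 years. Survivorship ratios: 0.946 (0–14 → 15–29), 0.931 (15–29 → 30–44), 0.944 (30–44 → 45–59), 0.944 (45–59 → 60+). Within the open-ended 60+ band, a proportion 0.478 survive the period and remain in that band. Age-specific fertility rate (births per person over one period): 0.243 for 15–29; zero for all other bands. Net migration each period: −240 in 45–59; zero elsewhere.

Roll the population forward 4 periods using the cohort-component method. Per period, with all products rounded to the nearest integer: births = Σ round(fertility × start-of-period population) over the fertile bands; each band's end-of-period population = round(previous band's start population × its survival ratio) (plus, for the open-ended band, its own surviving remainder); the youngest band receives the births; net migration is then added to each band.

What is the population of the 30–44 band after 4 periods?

8604

— Period 1 —
Births: 25000 × 0.243 = 6075
15–29: 42500 × 0.946 = 40205
30–44: 25000 × 0.931 = 23275
45–59: 79000 × 0.944 = 74576
60+: 45500 × 0.944 + 56000 × 0.478 = 42952 + 26768 = 69720
Net migration: 45–59 − 240 → 74336
→ [6075, 40205, 23275, 74336, 69720]
— Period 2 —
Births: 40205 × 0.243 = 9770
15–29: 6075 × 0.946 = 5747
30–44: 40205 × 0.931 = 37431
45–59: 23275 × 0.944 = 21972
60+: 74336 × 0.944 + 69720 × 0.478 = 70173 + 33326 = 103499
Net migration: 45–59 − 240 → 21732
→ [9770, 5747, 37431, 21732, 103499]
— Period 3 —
Births: 5747 × 0.243 = 1397
15–29: 9770 × 0.946 = 9242
30–44: 5747 × 0.931 = 5350
45–59: 37431 × 0.944 = 35335
60+: 21732 × 0.944 + 103499 × 0.478 = 20515 + 49473 = 69988
Net migration: 45–59 − 240 → 35095
→ [1397, 9242, 5350, 35095, 69988]
— Period 4 —
Births: 9242 × 0.243 = 2246
15–29: 1397 × 0.946 = 1322
30–44: 9242 × 0.931 = 8604
45–59: 5350 × 0.944 = 5050
60+: 35095 × 0.944 + 69988 × 0.478 = 33130 + 33454 = 66584
Net migration: 45–59 − 240 → 4810
→ [2246, 1322, 8604, 4810, 66584]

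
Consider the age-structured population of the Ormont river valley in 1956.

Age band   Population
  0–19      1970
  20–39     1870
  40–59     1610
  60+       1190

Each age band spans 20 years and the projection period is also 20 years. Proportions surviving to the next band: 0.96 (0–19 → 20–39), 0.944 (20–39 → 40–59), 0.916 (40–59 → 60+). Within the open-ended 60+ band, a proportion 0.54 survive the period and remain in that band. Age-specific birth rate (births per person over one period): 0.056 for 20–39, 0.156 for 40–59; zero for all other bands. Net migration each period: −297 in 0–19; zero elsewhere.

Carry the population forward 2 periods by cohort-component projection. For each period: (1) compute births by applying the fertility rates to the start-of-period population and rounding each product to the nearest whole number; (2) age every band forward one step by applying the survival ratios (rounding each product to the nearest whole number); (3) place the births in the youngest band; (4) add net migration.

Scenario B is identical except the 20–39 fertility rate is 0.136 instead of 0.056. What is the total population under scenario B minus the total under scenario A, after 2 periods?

294

Period 1.
Births: 1870 × 0.056 = 105 ; 1610 × 0.156 = 251 ⇒ total 356
20–39: 1970 × 0.96 = 1891
40–59: 1870 × 0.944 = 1765
60+: 1610 × 0.916 + 1190 × 0.54 = 1475 + 643 = 2118
Net migration: 0–19 − 297 → 59
Giving 59 / 1891 / 1765 / 2118.
Period 2.
Births: 1891 × 0.056 = 106 ; 1765 × 0.156 = 275 ⇒ total 381
20–39: 59 × 0.96 = 57
40–59: 1891 × 0.944 = 1785
60+: 1765 × 0.916 + 2118 × 0.54 = 1617 + 1144 = 2761
Net migration: 0–19 − 297 → 84
Giving 84 / 57 / 1785 / 2761.
Scenario A total after 2 periods: 4687
Scenario B projection —
Period 1.
Births: 1870 × 0.136 = 254 ; 1610 × 0.156 = 251 ⇒ total 505
20–39: 1970 × 0.96 = 1891
40–59: 1870 × 0.944 = 1765
60+: 1610 × 0.916 + 1190 × 0.54 = 1475 + 643 = 2118
Net migration: 0–19 − 297 → 208
Giving 208 / 1891 / 1765 / 2118.
Period 2.
Births: 1891 × 0.136 = 257 ; 1765 × 0.156 = 275 ⇒ total 532
20–39: 208 × 0.96 = 200
40–59: 1891 × 0.944 = 1785
60+: 1765 × 0.916 + 2118 × 0.54 = 1617 + 1144 = 2761
Net migration: 0–19 − 297 → 235
Giving 235 / 200 / 1785 / 2761.
Scenario B total after 2 periods: 4981
Difference B − A = 4981 − 4687 = 294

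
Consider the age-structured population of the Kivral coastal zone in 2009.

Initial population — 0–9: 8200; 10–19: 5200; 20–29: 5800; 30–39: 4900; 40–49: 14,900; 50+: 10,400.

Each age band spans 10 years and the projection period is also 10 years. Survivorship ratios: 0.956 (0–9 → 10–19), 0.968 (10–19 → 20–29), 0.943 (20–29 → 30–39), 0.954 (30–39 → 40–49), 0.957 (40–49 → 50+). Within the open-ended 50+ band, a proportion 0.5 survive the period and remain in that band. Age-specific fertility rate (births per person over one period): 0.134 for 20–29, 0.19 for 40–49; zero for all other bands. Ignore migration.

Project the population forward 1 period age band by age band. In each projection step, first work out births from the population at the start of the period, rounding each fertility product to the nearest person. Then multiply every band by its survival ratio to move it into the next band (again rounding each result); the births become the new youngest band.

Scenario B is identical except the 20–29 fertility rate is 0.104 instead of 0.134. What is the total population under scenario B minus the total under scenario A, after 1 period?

Call the bands 1 to 6, youngest first.
Period 1:
Births: 5800 × 0.134 = 777, 14900 × 0.19 = 2831 → 3608
Band 2: 8200 × 0.956 = 7839
Band 3: 5200 × 0.968 = 5034
Band 4: 5800 × 0.943 = 5469
Band 5: 4900 × 0.954 = 4675
Band 6: 14900 × 0.957 + 10400 × 0.5 = 14259 + 5200 = 19459
→ [3608, 7839, 5034, 5469, 4675, 19459]
Scenario A total after 1 period: 46084
Scenario B projection —
Period 1:
Births: 5800 × 0.104 = 603, 14900 × 0.19 = 2831 → 3434
Band 2: 8200 × 0.956 = 7839
Band 3: 5200 × 0.968 = 5034
Band 4: 5800 × 0.943 = 5469
Band 5: 4900 × 0.954 = 4675
Band 6: 14900 × 0.957 + 10400 × 0.5 = 14259 + 5200 = 19459
→ [3434, 7839, 5034, 5469, 4675, 19459]
Scenario B total after 1 period: 45910
Difference B − A = 45910 − 46084 = -174

-174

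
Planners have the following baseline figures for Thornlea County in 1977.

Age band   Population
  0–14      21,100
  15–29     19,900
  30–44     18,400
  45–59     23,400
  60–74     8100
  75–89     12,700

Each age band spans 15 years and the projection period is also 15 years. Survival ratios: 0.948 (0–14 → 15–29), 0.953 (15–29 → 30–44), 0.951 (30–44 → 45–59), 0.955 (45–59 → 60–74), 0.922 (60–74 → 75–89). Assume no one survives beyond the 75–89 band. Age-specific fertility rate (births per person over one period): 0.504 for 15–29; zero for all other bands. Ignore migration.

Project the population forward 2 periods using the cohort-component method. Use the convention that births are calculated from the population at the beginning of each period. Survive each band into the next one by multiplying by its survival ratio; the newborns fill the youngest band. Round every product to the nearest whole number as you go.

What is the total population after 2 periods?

94004

(Bands numbered youngest = 1 to oldest = 6.)
— Period 1 —
Births: 19900 × 0.504 = 10030
Band 2: 21100 × 0.948 = 20003
Band 3: 19900 × 0.953 = 18965
Band 4: 18400 × 0.951 = 17498
Band 5: 23400 × 0.955 = 22347
Band 6: 8100 × 0.922 = 7468
Population now: 0–14=10030, 15–29=20003, 30–44=18965, 45–59=17498, 60–74=22347, 75–89=7468
— Period 2 —
Births: 20003 × 0.504 = 10082
Band 2: 10030 × 0.948 = 9508
Band 3: 20003 × 0.953 = 19063
Band 4: 18965 × 0.951 = 18036
Band 5: 17498 × 0.955 = 16711
Band 6: 22347 × 0.922 = 20604
Population now: 0–14=10082, 15–29=9508, 30–44=19063, 45–59=18036, 60–74=16711, 75–89=20604
Total after period 2: 10082 + 9508 + 19063 + 18036 + 16711 + 20604 = 94004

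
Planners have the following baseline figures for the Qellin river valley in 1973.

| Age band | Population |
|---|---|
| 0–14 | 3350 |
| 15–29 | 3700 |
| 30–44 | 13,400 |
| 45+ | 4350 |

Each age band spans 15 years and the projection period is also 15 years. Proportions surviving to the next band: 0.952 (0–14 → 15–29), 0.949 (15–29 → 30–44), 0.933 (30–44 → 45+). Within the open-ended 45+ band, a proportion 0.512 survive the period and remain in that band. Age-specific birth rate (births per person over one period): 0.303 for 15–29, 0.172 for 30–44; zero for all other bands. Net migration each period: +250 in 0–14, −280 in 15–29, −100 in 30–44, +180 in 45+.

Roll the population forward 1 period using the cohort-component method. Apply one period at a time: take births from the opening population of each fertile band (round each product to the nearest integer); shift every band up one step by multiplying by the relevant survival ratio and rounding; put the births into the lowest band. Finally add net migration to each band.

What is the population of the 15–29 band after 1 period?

2909

Period 1:
Births: 3700 * 0.303 = 1121 ; 13400 * 0.172 = 2305 — total 3426
15–29: 3350 * 0.952 = 3189
30–44: 3700 * 0.949 = 3511
45+: 13400 * 0.933 + 4350 * 0.512 = 12502 + 2227 = 14729
Net migration: 0–14 + 250 → 3676; 15–29 − 280 → 2909; 30–44 − 100 → 3411; 45+ + 180 → 14909
Population now: 0–14=3676, 15–29=2909, 30–44=3411, 45+=14909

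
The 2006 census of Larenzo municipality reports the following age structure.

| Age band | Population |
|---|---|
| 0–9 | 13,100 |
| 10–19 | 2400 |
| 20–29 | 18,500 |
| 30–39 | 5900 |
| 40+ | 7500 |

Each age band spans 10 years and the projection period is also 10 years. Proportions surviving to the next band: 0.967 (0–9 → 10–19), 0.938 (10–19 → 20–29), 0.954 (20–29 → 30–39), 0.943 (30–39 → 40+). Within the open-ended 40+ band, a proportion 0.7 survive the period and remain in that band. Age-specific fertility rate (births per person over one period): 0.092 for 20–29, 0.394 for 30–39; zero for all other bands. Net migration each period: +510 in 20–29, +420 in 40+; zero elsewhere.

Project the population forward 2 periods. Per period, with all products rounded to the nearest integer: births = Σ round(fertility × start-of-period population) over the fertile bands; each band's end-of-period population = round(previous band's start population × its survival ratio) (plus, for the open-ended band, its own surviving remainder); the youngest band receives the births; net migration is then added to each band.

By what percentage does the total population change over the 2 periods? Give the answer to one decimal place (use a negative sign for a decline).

7.7

Period 1:
Births: 18500 * 0.092 = 1702  |  5900 * 0.394 = 2325 → total 4027
10–19: 13100 * 0.967 = 12668
20–29: 2400 * 0.938 = 2251
30–39: 18500 * 0.954 = 17649
40+: 5900 * 0.943 + 7500 * 0.7 = 5564 + 5250 = 10814
Net migration: 20–29 + 510 → 2761; 40+ + 420 → 11234
→ [4027, 12668, 2761, 17649, 11234]
Period 2:
Births: 2761 * 0.092 = 254  |  17649 * 0.394 = 6954 → total 7208
10–19: 4027 * 0.967 = 3894
20–29: 12668 * 0.938 = 11883
30–39: 2761 * 0.954 = 2634
40+: 17649 * 0.943 + 11234 * 0.7 = 16643 + 7864 = 24507
Net migration: 20–29 + 510 → 12393; 40+ + 420 → 24927
→ [7208, 3894, 12393, 2634, 24927]
Total: 47400 → 51056; change = 3656; percentage change = 7.7%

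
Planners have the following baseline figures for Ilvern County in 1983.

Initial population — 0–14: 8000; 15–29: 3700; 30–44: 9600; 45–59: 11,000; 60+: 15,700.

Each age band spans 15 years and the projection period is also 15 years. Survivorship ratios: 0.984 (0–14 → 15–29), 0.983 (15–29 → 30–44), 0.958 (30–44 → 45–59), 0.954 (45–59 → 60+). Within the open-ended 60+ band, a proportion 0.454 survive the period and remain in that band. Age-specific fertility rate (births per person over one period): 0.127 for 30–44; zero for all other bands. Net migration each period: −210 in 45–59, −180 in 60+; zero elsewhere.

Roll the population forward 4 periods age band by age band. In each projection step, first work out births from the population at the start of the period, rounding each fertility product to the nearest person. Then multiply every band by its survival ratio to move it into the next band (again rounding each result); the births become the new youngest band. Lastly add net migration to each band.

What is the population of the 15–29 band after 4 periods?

Let group 1 be 0–14 through group 5 = 60+.
[period 1]
Births: 9600 × 0.127 = 1219
Group 2: 8000 × 0.984 = 7872
Group 3: 3700 × 0.983 = 3637
Group 4: 9600 × 0.958 = 9197
Group 5: 11000 × 0.954 + 15700 × 0.454 = 10494 + 7128 = 17622
Net migration: Group 4 − 210 → 8987; Group 5 − 180 → 17442
End of period: [1219, 7872, 3637, 8987, 17442]
[period 2]
Births: 3637 × 0.127 = 462
Group 2: 1219 × 0.984 = 1199
Group 3: 7872 × 0.983 = 7738
Group 4: 3637 × 0.958 = 3484
Group 5: 8987 × 0.954 + 17442 × 0.454 = 8574 + 7919 = 16493
Net migration: Group 4 − 210 → 3274; Group 5 − 180 → 16313
End of period: [462, 1199, 7738, 3274, 16313]
[period 3]
Births: 7738 × 0.127 = 983
Group 2: 462 × 0.984 = 455
Group 3: 1199 × 0.983 = 1179
Group 4: 7738 × 0.958 = 7413
Group 5: 3274 × 0.954 + 16313 × 0.454 = 3123 + 7406 = 10529
Net migration: Group 4 − 210 → 7203; Group 5 − 180 → 10349
End of period: [983, 455, 1179, 7203, 10349]
[period 4]
Births: 1179 × 0.127 = 150
Group 2: 983 × 0.984 = 967
Group 3: 455 × 0.983 = 447
Group 4: 1179 × 0.958 = 1129
Group 5: 7203 × 0.954 + 10349 × 0.454 = 6872 + 4698 = 11570
Net migration: Group 4 − 210 → 919; Group 5 − 180 → 11390
End of period: [150, 967, 447, 919, 11390]

967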